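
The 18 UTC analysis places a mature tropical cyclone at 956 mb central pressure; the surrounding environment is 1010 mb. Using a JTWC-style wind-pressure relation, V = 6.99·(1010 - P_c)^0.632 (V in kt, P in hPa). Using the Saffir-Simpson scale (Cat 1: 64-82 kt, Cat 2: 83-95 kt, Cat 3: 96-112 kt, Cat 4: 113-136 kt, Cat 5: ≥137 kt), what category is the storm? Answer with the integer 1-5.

ΔP = 1010 − 956 = 54 mb.
V ≈ 6.99 × 54^0.632 = 6.99 × 12.44 ≈ 87 kt.
87 kt falls in the Category 2 band.

2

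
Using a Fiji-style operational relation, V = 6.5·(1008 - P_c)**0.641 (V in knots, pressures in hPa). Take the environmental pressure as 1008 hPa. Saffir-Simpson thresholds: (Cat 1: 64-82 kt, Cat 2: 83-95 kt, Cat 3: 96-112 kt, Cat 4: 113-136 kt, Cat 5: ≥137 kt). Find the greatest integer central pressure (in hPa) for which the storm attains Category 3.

941 hPa

Category 3 begins at V = 96 kt.
Required ΔP = (96/6.5)^(1/0.641) = 14.769^1.560 ≈ 66.72 hPa.
P_c ≤ 1008 − 66.72 = 941.28, so the highest integer P_c is 941 hPa.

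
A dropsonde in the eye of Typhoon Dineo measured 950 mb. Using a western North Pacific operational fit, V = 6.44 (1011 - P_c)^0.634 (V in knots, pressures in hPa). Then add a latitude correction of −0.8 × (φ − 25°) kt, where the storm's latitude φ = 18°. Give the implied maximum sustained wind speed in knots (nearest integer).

ΔP = 1011 − 950 = 61 mb.
61^0.634 ≈ 13.549.
V ≈ 6.44 × 13.549 ≈ 87.3 kt.
Latitude correction: −0.8 × (18 − 25) = 5.6 kt.
Corrected V ≈ 92.9 kt → 93 kt.

93 kt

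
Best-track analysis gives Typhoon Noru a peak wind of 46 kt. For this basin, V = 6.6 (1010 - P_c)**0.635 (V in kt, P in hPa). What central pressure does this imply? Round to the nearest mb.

ΔP = (V / 6.6)^(1/0.635) = (46/6.6)^1.575.
46/6.6 = 6.970; 6.970^1.575 ≈ 21.28 mb.
P_c = 1010 − 21.28 = 988.72 ≈ 989 mb.

989 mb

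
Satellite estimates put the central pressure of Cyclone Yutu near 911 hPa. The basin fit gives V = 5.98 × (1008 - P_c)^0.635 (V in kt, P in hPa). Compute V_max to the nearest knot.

109 kt

ΔP = 1008 − 911 = 97 hPa.
97^0.635 ≈ 18.264.
V ≈ 5.98 × 18.264 ≈ 109.2 kt.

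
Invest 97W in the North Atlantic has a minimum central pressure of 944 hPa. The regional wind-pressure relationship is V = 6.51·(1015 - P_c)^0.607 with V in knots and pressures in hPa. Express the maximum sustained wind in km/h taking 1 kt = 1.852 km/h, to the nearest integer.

ΔP = 1015 − 944 = 71 hPa.
V ≈ 6.51 × 71^0.607 = 6.51 × 13.296 ≈ 86.556 kt.
86.556 × 1.852 ≈ 160.30 km/h → 160 km/h.

160 km/h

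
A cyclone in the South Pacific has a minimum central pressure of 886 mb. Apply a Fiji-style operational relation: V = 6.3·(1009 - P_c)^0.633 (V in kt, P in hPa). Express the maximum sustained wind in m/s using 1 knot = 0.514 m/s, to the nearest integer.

68 m/s

ΔP = 1009 − 886 = 123 mb.
V ≈ 6.3 × 123^0.633 = 6.3 × 21.033 ≈ 132.511 kt.
132.511 × 0.514 ≈ 68.11 m/s → 68 m/s.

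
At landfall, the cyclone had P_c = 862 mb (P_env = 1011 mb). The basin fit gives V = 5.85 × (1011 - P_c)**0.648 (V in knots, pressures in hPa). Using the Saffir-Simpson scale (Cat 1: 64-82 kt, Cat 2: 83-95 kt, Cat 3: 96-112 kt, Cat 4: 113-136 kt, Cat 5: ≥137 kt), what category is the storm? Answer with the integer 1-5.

ΔP = 1011 − 862 = 149 mb.
V ≈ 5.85 × 149^0.648 = 5.85 × 25.60 ≈ 150 kt.
150 kt falls in the Category 5 band.

5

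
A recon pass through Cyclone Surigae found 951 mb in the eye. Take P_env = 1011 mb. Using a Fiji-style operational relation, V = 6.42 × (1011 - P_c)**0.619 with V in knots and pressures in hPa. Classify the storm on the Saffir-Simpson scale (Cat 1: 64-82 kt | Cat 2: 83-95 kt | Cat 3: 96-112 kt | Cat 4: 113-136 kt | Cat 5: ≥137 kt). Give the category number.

1

ΔP = 1011 − 951 = 60 mb.
V ≈ 6.42 × 60^0.619 = 6.42 × 12.61 ≈ 81 kt.
81 kt falls in the Category 1 band.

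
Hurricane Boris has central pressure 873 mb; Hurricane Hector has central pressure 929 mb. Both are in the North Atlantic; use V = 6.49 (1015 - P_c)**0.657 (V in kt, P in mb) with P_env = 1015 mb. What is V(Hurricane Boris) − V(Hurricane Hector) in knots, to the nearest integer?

Hurricane Boris: ΔP = 142; V ≈ 6.49 × 142^0.657 ≈ 168.38 kt.
Hurricane Hector: ΔP = 86; V ≈ 6.49 × 86^0.657 ≈ 121.12 kt.
Difference ≈ 168.38 − 121.12 = 47.26 → 47 kt.

47 kt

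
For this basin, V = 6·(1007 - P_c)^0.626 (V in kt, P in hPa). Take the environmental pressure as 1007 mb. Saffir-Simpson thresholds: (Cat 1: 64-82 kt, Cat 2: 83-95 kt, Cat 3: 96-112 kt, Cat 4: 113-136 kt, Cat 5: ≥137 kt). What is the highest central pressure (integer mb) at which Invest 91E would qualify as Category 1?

963 mb

Category 1 begins at V = 64 kt.
Required ΔP = (64/6)^(1/0.626) = 10.667^1.597 ≈ 43.88 mb.
P_c ≤ 1007 − 43.88 = 963.12, so the highest integer P_c is 963 mb.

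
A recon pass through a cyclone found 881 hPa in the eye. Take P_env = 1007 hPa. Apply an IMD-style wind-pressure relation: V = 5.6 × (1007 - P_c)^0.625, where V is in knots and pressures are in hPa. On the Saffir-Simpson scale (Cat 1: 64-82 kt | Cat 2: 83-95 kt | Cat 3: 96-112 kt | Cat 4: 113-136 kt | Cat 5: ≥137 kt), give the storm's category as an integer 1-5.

4

ΔP = 1007 − 881 = 126 hPa.
V ≈ 5.6 × 126^0.625 = 5.6 × 20.55 ≈ 115 kt.
115 kt falls in the Category 4 band.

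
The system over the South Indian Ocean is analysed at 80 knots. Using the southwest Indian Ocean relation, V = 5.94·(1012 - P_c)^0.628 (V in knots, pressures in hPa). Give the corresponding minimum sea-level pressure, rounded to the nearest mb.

949 mb

ΔP = (V / 5.94)^(1/0.628) = (80/5.94)^1.592.
80/5.94 = 13.468; 13.468^1.592 ≈ 62.84 mb.
P_c = 1012 − 62.84 = 949.16 ≈ 949 mb.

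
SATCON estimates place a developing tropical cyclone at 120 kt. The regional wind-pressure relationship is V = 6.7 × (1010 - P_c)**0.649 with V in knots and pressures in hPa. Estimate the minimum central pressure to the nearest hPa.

ΔP = (V / 6.7)^(1/0.649) = (120/6.7)^1.541.
120/6.7 = 17.910; 17.910^1.541 ≈ 85.28 hPa.
P_c = 1010 − 85.28 = 924.72 ≈ 925 hPa.

925 hPa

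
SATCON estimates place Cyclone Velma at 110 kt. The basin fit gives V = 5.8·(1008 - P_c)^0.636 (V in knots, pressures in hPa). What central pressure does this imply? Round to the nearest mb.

ΔP = (V / 5.8)^(1/0.636) = (110/5.8)^1.572.
110/5.8 = 18.966; 18.966^1.572 ≈ 102.18 mb.
P_c = 1008 − 102.18 = 905.82 ≈ 906 mb.

906 mb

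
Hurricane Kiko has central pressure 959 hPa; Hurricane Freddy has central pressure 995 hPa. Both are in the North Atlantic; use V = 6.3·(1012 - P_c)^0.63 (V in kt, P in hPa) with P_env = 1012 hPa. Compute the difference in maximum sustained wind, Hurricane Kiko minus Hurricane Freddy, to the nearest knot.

39 kt

Hurricane Kiko: ΔP = 53; V ≈ 6.3 × 53^0.63 ≈ 76.85 kt.
Hurricane Freddy: ΔP = 17; V ≈ 6.3 × 17^0.63 ≈ 37.54 kt.
Difference ≈ 76.85 − 37.54 = 39.31 → 39 kt.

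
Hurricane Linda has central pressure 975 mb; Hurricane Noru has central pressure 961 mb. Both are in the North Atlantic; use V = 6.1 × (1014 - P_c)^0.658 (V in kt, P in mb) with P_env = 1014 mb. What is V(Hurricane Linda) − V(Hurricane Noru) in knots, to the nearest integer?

Hurricane Linda: ΔP = 39; V ≈ 6.1 × 39^0.658 ≈ 67.96 kt.
Hurricane Noru: ΔP = 53; V ≈ 6.1 × 53^0.658 ≈ 83.16 kt.
Difference ≈ 67.96 − 83.16 = -15.20 → -15 kt.

-15 kt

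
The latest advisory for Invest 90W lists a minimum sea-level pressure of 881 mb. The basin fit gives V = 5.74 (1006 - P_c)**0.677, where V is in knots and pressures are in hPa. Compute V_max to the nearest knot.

151 kt

ΔP = 1006 − 881 = 125 mb.
125^0.677 ≈ 26.279.
V ≈ 5.74 × 26.279 ≈ 150.8 kt.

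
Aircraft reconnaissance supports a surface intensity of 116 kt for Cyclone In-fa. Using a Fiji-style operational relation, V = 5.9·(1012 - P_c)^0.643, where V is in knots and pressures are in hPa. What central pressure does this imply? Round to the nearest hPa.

909 hPa

ΔP = (V / 5.9)^(1/0.643) = (116/5.9)^1.555.
116/5.9 = 19.661; 19.661^1.555 ≈ 102.76 hPa.
P_c = 1012 − 102.76 = 909.24 ≈ 909 hPa.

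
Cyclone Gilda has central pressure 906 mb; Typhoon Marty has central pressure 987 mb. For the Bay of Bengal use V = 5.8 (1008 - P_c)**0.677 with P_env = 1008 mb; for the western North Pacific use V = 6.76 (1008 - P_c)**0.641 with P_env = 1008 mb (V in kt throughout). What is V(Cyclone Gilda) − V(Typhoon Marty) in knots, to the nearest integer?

Cyclone Gilda: ΔP = 102; V ≈ 5.8 × 102^0.677 ≈ 132.82 kt.
Typhoon Marty: ΔP = 21; V ≈ 6.76 × 21^0.641 ≈ 47.59 kt.
Difference ≈ 132.82 − 47.59 = 85.23 → 85 kt.

85 kt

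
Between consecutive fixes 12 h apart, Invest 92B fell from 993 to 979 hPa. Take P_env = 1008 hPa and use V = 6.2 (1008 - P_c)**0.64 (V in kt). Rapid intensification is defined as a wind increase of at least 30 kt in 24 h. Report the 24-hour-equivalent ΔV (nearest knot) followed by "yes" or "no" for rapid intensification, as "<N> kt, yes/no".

V₁: ΔP = 15, V ≈ 6.2 × 15^0.64 ≈ 35.08 kt.
V₂: ΔP = 29, V ≈ 6.2 × 29^0.64 ≈ 53.50 kt.
ΔV over 12 h = 18.42 kt → 24 h equivalent = 18.42 × 24/12 ≈ 36.84 kt.
37 kt ≥ 30 kt ⇒ rapid intensification.

37 kt, yes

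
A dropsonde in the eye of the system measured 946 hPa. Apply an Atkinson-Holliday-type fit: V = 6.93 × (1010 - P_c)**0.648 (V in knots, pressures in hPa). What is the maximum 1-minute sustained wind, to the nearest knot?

ΔP = 1010 − 946 = 64 hPa.
64^0.648 ≈ 14.805.
V ≈ 6.93 × 14.805 ≈ 102.6 kt.

103 kt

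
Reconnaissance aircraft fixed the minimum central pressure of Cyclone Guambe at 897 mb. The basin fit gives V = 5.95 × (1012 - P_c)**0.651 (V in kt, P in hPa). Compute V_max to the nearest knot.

131 kt

ΔP = 1012 − 897 = 115 mb.
115^0.651 ≈ 21.954.
V ≈ 5.95 × 21.954 ≈ 130.6 kt.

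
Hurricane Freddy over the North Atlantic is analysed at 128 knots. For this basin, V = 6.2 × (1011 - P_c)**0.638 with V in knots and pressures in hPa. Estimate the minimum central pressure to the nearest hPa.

896 hPa

ΔP = (V / 6.2)^(1/0.638) = (128/6.2)^1.567.
128/6.2 = 20.645; 20.645^1.567 ≈ 115.04 hPa.
P_c = 1011 − 115.04 = 895.96 ≈ 896 hPa.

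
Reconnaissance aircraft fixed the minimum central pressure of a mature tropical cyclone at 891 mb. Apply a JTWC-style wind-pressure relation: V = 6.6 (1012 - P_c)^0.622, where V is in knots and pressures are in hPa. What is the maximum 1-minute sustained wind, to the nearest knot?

ΔP = 1012 − 891 = 121 mb.
121^0.622 ≈ 19.747.
V ≈ 6.6 × 19.747 ≈ 130.3 kt.

130 kt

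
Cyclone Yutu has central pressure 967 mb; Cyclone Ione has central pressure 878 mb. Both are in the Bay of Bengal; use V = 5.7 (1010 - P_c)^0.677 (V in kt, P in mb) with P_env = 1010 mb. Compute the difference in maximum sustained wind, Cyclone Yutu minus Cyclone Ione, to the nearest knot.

-83 kt

Cyclone Yutu: ΔP = 43; V ≈ 5.7 × 43^0.677 ≈ 72.73 kt.
Cyclone Ione: ΔP = 132; V ≈ 5.7 × 132^0.677 ≈ 155.42 kt.
Difference ≈ 72.73 − 155.42 = -82.69 → -83 kt.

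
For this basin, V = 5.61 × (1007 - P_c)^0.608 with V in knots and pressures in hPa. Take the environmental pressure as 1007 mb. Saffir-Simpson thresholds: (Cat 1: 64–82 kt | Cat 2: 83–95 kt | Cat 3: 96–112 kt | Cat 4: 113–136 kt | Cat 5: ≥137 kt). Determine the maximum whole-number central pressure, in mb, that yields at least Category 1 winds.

Category 1 begins at V = 64 kt.
Required ΔP = (64/5.61)^(1/0.608) = 11.408^1.645 ≈ 54.81 mb.
P_c ≤ 1007 − 54.81 = 952.19, so the highest integer P_c is 952 mb.

952 mb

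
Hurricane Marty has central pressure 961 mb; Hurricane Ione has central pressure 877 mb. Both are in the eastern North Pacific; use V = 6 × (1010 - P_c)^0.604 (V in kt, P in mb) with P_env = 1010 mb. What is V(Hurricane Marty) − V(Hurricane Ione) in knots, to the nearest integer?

-52 kt

Hurricane Marty: ΔP = 49; V ≈ 6 × 49^0.604 ≈ 62.95 kt.
Hurricane Ione: ΔP = 133; V ≈ 6 × 133^0.604 ≈ 115.07 kt.
Difference ≈ 62.95 − 115.07 = -52.12 → -52 kt.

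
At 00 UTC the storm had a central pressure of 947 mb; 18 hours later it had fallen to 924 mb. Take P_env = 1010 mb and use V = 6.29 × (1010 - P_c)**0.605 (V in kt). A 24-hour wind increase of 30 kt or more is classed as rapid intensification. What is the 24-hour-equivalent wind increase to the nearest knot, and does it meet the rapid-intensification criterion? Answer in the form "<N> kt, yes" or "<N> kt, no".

21 kt, no

V₁: ΔP = 63, V ≈ 6.29 × 63^0.605 ≈ 77.14 kt.
V₂: ΔP = 86, V ≈ 6.29 × 86^0.605 ≈ 93.12 kt.
ΔV over 18 h = 15.98 kt → 24 h equivalent = 15.98 × 24/18 ≈ 21.31 kt.
21 kt < 30 kt ⇒ not rapid intensification.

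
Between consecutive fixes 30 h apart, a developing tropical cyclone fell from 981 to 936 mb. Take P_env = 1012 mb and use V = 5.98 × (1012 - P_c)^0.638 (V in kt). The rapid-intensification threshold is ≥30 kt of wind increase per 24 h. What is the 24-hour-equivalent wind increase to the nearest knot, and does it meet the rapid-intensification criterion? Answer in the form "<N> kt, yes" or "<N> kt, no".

V₁: ΔP = 31, V ≈ 5.98 × 31^0.638 ≈ 53.48 kt.
V₂: ΔP = 76, V ≈ 5.98 × 76^0.638 ≈ 94.77 kt.
ΔV over 30 h = 41.29 kt → 24 h equivalent = 41.29 × 24/30 ≈ 33.03 kt.
33 kt ≥ 30 kt ⇒ rapid intensification.

33 kt, yes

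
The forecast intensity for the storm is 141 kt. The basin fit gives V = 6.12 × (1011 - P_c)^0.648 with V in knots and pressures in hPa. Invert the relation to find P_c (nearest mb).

ΔP = (V / 6.12)^(1/0.648) = (141/6.12)^1.543.
141/6.12 = 23.039; 23.039^1.543 ≈ 126.64 mb.
P_c = 1011 − 126.64 = 884.36 ≈ 884 mb.

884 mb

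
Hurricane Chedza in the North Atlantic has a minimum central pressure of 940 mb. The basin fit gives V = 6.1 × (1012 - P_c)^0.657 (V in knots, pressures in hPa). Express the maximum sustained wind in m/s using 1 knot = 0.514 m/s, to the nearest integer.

ΔP = 1012 − 940 = 72 mb.
V ≈ 6.1 × 72^0.657 = 6.1 × 16.606 ≈ 101.297 kt.
101.297 × 0.514 ≈ 52.07 m/s → 52 m/s.

52 m/s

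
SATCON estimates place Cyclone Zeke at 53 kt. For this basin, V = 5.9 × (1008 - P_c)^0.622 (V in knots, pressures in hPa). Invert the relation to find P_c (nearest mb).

974 mb

ΔP = (V / 5.9)^(1/0.622) = (53/5.9)^1.608.
53/5.9 = 8.983; 8.983^1.608 ≈ 34.11 mb.
P_c = 1008 − 34.11 = 973.89 ≈ 974 mb.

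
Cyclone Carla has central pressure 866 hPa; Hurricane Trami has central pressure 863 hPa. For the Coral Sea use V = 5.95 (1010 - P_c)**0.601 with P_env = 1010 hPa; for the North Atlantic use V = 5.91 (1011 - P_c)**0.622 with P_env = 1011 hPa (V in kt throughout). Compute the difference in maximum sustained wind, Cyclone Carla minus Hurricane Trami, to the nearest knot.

Cyclone Carla: ΔP = 144; V ≈ 5.95 × 144^0.601 ≈ 117.95 kt.
Hurricane Trami: ΔP = 148; V ≈ 5.91 × 148^0.622 ≈ 132.28 kt.
Difference ≈ 117.95 − 132.28 = -14.33 → -14 kt.

-14 kt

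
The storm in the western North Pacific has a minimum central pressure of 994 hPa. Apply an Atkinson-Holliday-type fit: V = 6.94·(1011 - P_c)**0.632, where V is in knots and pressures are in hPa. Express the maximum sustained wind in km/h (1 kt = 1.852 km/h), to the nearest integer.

ΔP = 1011 − 994 = 17 hPa.
V ≈ 6.94 × 17^0.632 = 6.94 × 5.993 ≈ 41.591 kt.
41.591 × 1.852 ≈ 77.03 km/h → 77 km/h.

77 km/h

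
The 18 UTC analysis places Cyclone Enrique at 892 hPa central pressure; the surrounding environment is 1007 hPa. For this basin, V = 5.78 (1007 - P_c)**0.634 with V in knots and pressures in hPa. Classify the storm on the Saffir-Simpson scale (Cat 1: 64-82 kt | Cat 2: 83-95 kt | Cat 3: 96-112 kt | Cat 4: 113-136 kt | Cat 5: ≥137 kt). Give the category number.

4

ΔP = 1007 − 892 = 115 hPa.
V ≈ 5.78 × 115^0.634 = 5.78 × 20.25 ≈ 117 kt.
117 kt falls in the Category 4 band.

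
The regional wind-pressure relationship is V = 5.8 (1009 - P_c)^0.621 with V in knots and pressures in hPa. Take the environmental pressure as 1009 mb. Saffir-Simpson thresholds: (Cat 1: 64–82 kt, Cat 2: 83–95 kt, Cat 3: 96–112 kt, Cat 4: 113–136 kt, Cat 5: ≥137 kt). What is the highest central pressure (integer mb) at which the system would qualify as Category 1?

961 mb

Category 1 begins at V = 64 kt.
Required ΔP = (64/5.8)^(1/0.621) = 11.034^1.610 ≈ 47.77 mb.
P_c ≤ 1009 − 47.77 = 961.23, so the highest integer P_c is 961 mb.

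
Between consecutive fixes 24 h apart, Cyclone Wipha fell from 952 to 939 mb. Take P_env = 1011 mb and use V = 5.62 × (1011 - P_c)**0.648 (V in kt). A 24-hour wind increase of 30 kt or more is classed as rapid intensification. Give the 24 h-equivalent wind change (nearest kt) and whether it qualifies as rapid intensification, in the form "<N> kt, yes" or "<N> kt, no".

V₁: ΔP = 59, V ≈ 5.62 × 59^0.648 ≈ 78.93 kt.
V₂: ΔP = 72, V ≈ 5.62 × 72^0.648 ≈ 89.80 kt.
ΔV over 24 h = 10.87 kt → 24 h equivalent = 10.87 × 24/24 ≈ 10.87 kt.
11 kt < 30 kt ⇒ not rapid intensification.

11 kt, no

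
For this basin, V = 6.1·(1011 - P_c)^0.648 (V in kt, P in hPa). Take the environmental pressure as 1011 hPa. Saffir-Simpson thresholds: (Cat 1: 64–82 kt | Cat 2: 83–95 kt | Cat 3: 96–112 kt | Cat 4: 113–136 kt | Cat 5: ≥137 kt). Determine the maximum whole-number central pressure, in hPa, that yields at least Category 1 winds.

Category 1 begins at V = 64 kt.
Required ΔP = (64/6.1)^(1/0.648) = 10.492^1.543 ≈ 37.62 hPa.
P_c ≤ 1011 − 37.62 = 973.38, so the highest integer P_c is 973 hPa.

973 hPa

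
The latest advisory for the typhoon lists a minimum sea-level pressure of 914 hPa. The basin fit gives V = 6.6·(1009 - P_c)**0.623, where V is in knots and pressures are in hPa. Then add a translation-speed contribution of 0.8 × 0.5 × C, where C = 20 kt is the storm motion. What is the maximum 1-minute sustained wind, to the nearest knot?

121 kt

ΔP = 1009 − 914 = 95 hPa.
95^0.623 ≈ 17.066.
V ≈ 6.6 × 17.066 ≈ 112.6 kt.
Translation term: 0.8 × 0.5 × 20 = 8 kt.
Corrected V ≈ 120.6 kt → 121 kt.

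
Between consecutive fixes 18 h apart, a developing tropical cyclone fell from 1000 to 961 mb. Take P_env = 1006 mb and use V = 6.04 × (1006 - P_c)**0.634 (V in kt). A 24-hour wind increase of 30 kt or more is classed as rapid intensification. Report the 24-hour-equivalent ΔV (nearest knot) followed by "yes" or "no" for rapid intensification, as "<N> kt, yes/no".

V₁: ΔP = 6, V ≈ 6.04 × 6^0.634 ≈ 18.81 kt.
V₂: ΔP = 45, V ≈ 6.04 × 45^0.634 ≈ 67.48 kt.
ΔV over 18 h = 48.67 kt → 24 h equivalent = 48.67 × 24/18 ≈ 64.89 kt.
65 kt ≥ 30 kt ⇒ rapid intensification.

65 kt, yes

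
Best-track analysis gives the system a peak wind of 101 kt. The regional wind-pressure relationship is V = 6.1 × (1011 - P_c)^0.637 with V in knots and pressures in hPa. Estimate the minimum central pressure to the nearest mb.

ΔP = (V / 6.1)^(1/0.637) = (101/6.1)^1.570.
101/6.1 = 16.557; 16.557^1.570 ≈ 81.97 mb.
P_c = 1011 − 81.97 = 929.03 ≈ 929 mb.

929 mb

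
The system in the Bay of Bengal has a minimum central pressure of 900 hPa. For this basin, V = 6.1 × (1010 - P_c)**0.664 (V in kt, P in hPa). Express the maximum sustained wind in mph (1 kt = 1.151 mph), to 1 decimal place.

ΔP = 1010 − 900 = 110 hPa.
V ≈ 6.1 × 110^0.664 = 6.1 × 22.672 ≈ 138.298 kt.
138.298 × 1.151 ≈ 159.18 mph → 159.2 mph.

159.2 mph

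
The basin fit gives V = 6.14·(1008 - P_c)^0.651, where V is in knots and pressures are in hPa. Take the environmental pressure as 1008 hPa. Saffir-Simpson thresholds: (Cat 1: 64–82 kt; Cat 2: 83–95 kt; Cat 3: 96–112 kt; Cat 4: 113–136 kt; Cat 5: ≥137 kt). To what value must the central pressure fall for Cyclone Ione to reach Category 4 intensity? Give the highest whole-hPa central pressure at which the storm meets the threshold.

920 hPa

Category 4 begins at V = 113 kt.
Required ΔP = (113/6.14)^(1/0.651) = 18.404^1.536 ≈ 87.71 hPa.
P_c ≤ 1008 − 87.71 = 920.29, so the highest integer P_c is 920 hPa.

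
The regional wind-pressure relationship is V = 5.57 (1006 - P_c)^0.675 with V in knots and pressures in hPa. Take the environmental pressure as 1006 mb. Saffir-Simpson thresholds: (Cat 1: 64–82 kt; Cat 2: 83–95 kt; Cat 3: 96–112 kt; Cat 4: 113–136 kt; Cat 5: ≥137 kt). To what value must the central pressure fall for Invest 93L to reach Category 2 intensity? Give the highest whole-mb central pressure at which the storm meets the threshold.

951 mb

Category 2 begins at V = 83 kt.
Required ΔP = (83/5.57)^(1/0.675) = 14.901^1.481 ≈ 54.72 mb.
P_c ≤ 1006 − 54.72 = 951.28, so the highest integer P_c is 951 mb.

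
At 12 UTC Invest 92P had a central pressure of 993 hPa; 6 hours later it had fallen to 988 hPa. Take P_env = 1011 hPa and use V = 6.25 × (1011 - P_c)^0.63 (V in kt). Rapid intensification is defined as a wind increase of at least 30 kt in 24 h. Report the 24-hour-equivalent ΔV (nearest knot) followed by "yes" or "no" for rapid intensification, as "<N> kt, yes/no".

V₁: ΔP = 18, V ≈ 6.25 × 18^0.63 ≈ 38.61 kt.
V₂: ΔP = 23, V ≈ 6.25 × 23^0.63 ≈ 45.06 kt.
ΔV over 6 h = 6.45 kt → 24 h equivalent = 6.45 × 24/6 ≈ 25.80 kt.
26 kt < 30 kt ⇒ not rapid intensification.

26 kt, no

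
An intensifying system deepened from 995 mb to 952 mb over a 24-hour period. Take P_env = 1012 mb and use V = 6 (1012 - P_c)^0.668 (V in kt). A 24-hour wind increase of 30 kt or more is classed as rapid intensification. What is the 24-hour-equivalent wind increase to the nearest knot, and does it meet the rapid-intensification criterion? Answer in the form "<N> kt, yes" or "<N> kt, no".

V₁: ΔP = 17, V ≈ 6 × 17^0.668 ≈ 39.82 kt.
V₂: ΔP = 60, V ≈ 6 × 60^0.668 ≈ 92.46 kt.
ΔV over 24 h = 52.64 kt → 24 h equivalent = 52.64 × 24/24 ≈ 52.64 kt.
53 kt ≥ 30 kt ⇒ rapid intensification.

53 kt, yes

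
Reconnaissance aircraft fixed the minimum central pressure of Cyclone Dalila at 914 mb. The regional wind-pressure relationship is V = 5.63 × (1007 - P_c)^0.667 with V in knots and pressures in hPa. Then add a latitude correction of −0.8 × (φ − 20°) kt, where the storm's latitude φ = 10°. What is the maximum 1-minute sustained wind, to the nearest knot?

124 kt

ΔP = 1007 − 914 = 93 mb.
93^0.667 ≈ 20.558.
V ≈ 5.63 × 20.558 ≈ 115.7 kt.
Latitude correction: −0.8 × (10 − 20) = 8 kt.
Corrected V ≈ 123.7 kt → 124 kt.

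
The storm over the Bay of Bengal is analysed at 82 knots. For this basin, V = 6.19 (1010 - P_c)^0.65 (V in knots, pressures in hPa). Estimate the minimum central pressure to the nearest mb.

957 mb

ΔP = (V / 6.19)^(1/0.65) = (82/6.19)^1.538.
82/6.19 = 13.247; 13.247^1.538 ≈ 53.25 mb.
P_c = 1010 − 53.25 = 956.75 ≈ 957 mb.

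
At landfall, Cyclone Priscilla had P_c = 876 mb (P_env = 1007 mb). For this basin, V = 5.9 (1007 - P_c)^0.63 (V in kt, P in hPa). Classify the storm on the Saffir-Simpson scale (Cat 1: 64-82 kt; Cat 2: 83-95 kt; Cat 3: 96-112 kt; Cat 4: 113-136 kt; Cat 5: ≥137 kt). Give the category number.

ΔP = 1007 − 876 = 131 mb.
V ≈ 5.9 × 131^0.63 = 5.9 × 21.57 ≈ 127 kt.
127 kt falls in the Category 4 band.

4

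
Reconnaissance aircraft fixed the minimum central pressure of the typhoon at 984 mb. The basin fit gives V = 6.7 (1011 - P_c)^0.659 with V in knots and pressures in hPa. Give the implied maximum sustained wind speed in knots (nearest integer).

ΔP = 1011 − 984 = 27 mb.
27^0.659 ≈ 8.775.
V ≈ 6.7 × 8.775 ≈ 58.8 kt.

59 kt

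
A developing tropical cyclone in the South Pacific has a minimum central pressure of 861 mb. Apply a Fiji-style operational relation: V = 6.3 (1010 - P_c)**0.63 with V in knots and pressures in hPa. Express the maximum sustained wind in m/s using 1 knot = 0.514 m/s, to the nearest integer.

76 m/s

ΔP = 1010 − 861 = 149 mb.
V ≈ 6.3 × 149^0.63 = 6.3 × 23.394 ≈ 147.383 kt.
147.383 × 0.514 ≈ 75.75 m/s → 76 m/s.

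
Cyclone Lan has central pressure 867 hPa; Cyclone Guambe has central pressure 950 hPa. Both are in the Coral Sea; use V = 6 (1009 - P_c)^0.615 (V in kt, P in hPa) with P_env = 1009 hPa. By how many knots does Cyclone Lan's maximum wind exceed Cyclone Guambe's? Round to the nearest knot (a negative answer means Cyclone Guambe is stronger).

Cyclone Lan: ΔP = 142; V ≈ 6 × 142^0.615 ≈ 126.42 kt.
Cyclone Guambe: ΔP = 59; V ≈ 6 × 59^0.615 ≈ 73.66 kt.
Difference ≈ 126.42 − 73.66 = 52.76 → 53 kt.

53 kt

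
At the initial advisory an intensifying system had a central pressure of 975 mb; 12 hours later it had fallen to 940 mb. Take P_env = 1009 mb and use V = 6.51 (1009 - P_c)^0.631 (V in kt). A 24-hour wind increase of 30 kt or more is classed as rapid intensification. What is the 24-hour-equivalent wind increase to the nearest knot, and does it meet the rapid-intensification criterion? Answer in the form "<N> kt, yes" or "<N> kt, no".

V₁: ΔP = 34, V ≈ 6.51 × 34^0.631 ≈ 60.25 kt.
V₂: ΔP = 69, V ≈ 6.51 × 69^0.631 ≈ 94.17 kt.
ΔV over 12 h = 33.92 kt → 24 h equivalent = 33.92 × 24/12 ≈ 67.84 kt.
68 kt ≥ 30 kt ⇒ rapid intensification.

68 kt, yes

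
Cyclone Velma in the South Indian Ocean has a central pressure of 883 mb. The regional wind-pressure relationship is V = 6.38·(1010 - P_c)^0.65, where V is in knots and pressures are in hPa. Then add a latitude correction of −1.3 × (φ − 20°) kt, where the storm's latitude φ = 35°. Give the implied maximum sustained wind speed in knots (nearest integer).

ΔP = 1010 − 883 = 127 mb.
127^0.65 ≈ 23.306.
V ≈ 6.38 × 23.306 ≈ 148.7 kt.
Latitude correction: −1.3 × (35 − 20) = -19.5 kt.
Corrected V ≈ 129.2 kt → 129 kt.

129 kt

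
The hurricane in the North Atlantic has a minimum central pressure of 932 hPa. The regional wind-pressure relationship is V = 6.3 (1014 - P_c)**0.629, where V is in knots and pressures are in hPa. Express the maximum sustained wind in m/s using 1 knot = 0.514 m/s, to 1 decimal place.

ΔP = 1014 − 932 = 82 hPa.
V ≈ 6.3 × 82^0.629 = 6.3 × 15.988 ≈ 100.723 kt.
100.723 × 0.514 ≈ 51.77 m/s → 51.8 m/s.

51.8 m/s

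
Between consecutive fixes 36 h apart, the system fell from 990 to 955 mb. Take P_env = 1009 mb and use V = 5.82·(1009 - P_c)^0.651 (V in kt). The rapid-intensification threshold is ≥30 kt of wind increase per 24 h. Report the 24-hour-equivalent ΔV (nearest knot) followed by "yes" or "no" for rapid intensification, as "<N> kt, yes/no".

V₁: ΔP = 19, V ≈ 5.82 × 19^0.651 ≈ 39.57 kt.
V₂: ΔP = 54, V ≈ 5.82 × 54^0.651 ≈ 78.11 kt.
ΔV over 36 h = 38.54 kt → 24 h equivalent = 38.54 × 24/36 ≈ 25.69 kt.
26 kt < 30 kt ⇒ not rapid intensification.

26 kt, no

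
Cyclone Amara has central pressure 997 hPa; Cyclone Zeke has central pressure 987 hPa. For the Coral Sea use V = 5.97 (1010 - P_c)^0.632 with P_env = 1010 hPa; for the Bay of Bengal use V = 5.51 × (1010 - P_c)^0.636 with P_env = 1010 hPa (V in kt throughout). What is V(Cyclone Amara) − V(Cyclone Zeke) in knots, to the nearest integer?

Cyclone Amara: ΔP = 13; V ≈ 5.97 × 13^0.632 ≈ 30.20 kt.
Cyclone Zeke: ΔP = 23; V ≈ 5.51 × 23^0.636 ≈ 40.48 kt.
Difference ≈ 30.20 − 40.48 = -10.28 → -10 kt.

-10 kt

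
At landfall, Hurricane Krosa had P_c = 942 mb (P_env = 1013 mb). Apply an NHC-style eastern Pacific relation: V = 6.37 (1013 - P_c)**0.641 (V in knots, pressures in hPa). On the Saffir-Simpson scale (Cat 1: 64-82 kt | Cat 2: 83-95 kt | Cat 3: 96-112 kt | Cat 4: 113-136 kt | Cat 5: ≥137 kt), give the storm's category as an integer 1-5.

ΔP = 1013 − 942 = 71 mb.
V ≈ 6.37 × 71^0.641 = 6.37 × 15.37 ≈ 98 kt.
98 kt falls in the Category 3 band.

3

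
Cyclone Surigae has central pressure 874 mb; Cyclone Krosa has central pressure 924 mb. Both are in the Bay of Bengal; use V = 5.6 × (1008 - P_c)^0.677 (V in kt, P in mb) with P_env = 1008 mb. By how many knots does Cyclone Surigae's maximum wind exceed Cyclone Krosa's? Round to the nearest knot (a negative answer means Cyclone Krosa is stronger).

42 kt

Cyclone Surigae: ΔP = 134; V ≈ 5.6 × 134^0.677 ≈ 154.25 kt.
Cyclone Krosa: ΔP = 84; V ≈ 5.6 × 84^0.677 ≈ 112.44 kt.
Difference ≈ 154.25 − 112.44 = 41.81 → 42 kt.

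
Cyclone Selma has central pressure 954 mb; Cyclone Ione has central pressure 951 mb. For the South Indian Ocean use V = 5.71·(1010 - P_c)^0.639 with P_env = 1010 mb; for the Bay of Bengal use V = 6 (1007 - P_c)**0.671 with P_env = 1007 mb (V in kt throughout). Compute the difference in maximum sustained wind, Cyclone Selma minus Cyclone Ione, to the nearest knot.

-15 kt

Cyclone Selma: ΔP = 56; V ≈ 5.71 × 56^0.639 ≈ 74.77 kt.
Cyclone Ione: ΔP = 56; V ≈ 6 × 56^0.671 ≈ 89.37 kt.
Difference ≈ 74.77 − 89.37 = -14.60 → -15 kt.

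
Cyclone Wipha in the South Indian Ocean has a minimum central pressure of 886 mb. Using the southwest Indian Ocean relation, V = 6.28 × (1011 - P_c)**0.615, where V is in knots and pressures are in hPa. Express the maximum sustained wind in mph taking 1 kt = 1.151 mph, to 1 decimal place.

ΔP = 1011 − 886 = 125 mb.
V ≈ 6.28 × 125^0.615 = 6.28 × 19.480 ≈ 122.337 kt.
122.337 × 1.151 ≈ 140.81 mph → 140.8 mph.

140.8 mph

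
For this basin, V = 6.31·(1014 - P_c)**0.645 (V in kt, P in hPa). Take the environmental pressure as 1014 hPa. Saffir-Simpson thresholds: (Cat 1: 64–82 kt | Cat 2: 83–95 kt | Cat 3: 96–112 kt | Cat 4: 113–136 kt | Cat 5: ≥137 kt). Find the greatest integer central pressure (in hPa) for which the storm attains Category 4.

Category 4 begins at V = 113 kt.
Required ΔP = (113/6.31)^(1/0.645) = 17.908^1.550 ≈ 87.64 hPa.
P_c ≤ 1014 − 87.64 = 926.36, so the highest integer P_c is 926 hPa.

926 hPa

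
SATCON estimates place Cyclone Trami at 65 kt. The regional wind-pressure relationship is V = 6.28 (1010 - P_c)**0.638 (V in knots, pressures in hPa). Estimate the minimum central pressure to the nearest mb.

971 mb

ΔP = (V / 6.28)^(1/0.638) = (65/6.28)^1.567.
65/6.28 = 10.350; 10.350^1.567 ≈ 38.98 mb.
P_c = 1010 − 38.98 = 971.02 ≈ 971 mb.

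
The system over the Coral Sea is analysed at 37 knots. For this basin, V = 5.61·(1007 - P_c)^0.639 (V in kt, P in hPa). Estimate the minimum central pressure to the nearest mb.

988 mb

ΔP = (V / 5.61)^(1/0.639) = (37/5.61)^1.565.
37/5.61 = 6.595; 6.595^1.565 ≈ 19.15 mb.
P_c = 1007 − 19.15 = 987.85 ≈ 988 mb.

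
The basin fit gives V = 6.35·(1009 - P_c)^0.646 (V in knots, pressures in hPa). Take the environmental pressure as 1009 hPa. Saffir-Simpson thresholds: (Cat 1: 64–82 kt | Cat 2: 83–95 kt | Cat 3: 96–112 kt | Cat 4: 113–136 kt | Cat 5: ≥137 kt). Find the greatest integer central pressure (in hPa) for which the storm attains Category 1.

Category 1 begins at V = 64 kt.
Required ΔP = (64/6.35)^(1/0.646) = 10.079^1.548 ≈ 35.75 hPa.
P_c ≤ 1009 − 35.75 = 973.25, so the highest integer P_c is 973 hPa.

973 hPa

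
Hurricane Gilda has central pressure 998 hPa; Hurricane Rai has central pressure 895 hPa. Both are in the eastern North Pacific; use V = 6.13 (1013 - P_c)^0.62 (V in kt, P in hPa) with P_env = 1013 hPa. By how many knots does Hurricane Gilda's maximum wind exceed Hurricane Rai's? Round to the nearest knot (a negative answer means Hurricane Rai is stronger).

Hurricane Gilda: ΔP = 15; V ≈ 6.13 × 15^0.62 ≈ 32.86 kt.
Hurricane Rai: ΔP = 118; V ≈ 6.13 × 118^0.62 ≈ 118.04 kt.
Difference ≈ 32.86 − 118.04 = -85.18 → -85 kt.

-85 kt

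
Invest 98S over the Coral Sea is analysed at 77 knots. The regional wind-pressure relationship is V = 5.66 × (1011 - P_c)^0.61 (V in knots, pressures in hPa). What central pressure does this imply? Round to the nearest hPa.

ΔP = (V / 5.66)^(1/0.61) = (77/5.66)^1.639.
77/5.66 = 13.604; 13.604^1.639 ≈ 72.19 hPa.
P_c = 1011 − 72.19 = 938.81 ≈ 939 hPa.

939 hPa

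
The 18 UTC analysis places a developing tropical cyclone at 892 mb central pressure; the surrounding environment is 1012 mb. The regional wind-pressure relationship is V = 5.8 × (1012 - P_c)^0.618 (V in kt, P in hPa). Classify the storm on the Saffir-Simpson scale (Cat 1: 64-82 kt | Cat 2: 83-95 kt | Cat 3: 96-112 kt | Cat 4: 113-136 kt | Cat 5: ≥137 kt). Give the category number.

3

ΔP = 1012 − 892 = 120 mb.
V ≈ 5.8 × 120^0.618 = 5.8 × 19.27 ≈ 112 kt.
112 kt falls in the Category 3 band.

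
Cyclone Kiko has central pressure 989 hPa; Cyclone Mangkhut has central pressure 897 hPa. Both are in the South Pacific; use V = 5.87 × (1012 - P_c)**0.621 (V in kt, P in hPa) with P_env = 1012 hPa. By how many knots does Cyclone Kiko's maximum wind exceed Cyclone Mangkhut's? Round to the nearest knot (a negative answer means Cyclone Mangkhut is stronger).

-71 kt

Cyclone Kiko: ΔP = 23; V ≈ 5.87 × 23^0.621 ≈ 41.14 kt.
Cyclone Mangkhut: ΔP = 115; V ≈ 5.87 × 115^0.621 ≈ 111.77 kt.
Difference ≈ 41.14 − 111.77 = -70.63 → -71 kt.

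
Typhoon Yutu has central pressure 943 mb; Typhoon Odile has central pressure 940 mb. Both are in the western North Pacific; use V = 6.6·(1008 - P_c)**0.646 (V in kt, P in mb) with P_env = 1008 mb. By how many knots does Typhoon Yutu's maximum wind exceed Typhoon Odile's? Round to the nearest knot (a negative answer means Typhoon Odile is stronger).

-3 kt

Typhoon Yutu: ΔP = 65; V ≈ 6.6 × 65^0.646 ≈ 97.88 kt.
Typhoon Odile: ΔP = 68; V ≈ 6.6 × 68^0.646 ≈ 100.77 kt.
Difference ≈ 97.88 − 100.77 = -2.89 → -3 kt.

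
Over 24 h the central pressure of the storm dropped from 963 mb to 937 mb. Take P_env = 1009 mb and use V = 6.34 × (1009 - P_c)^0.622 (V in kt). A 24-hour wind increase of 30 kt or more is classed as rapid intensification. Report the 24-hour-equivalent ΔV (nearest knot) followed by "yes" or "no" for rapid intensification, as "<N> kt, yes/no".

22 kt, no

V₁: ΔP = 46, V ≈ 6.34 × 46^0.622 ≈ 68.60 kt.
V₂: ΔP = 72, V ≈ 6.34 × 72^0.622 ≈ 90.65 kt.
ΔV over 24 h = 22.05 kt → 24 h equivalent = 22.05 × 24/24 ≈ 22.05 kt.
22 kt < 30 kt ⇒ not rapid intensification.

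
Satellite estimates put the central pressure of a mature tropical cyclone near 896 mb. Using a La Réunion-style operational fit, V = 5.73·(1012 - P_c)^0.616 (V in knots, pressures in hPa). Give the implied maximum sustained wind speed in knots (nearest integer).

107 kt

ΔP = 1012 − 896 = 116 mb.
116^0.616 ≈ 18.694.
V ≈ 5.73 × 18.694 ≈ 107.1 kt.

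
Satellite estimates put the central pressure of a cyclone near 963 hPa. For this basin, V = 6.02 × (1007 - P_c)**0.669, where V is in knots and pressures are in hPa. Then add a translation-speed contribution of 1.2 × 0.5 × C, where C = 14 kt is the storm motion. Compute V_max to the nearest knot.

ΔP = 1007 − 963 = 44 hPa.
44^0.669 ≈ 12.574.
V ≈ 6.02 × 12.574 ≈ 75.7 kt.
Translation term: 1.2 × 0.5 × 14 = 8.4 kt.
Corrected V ≈ 84.1 kt → 84 kt.

84 kt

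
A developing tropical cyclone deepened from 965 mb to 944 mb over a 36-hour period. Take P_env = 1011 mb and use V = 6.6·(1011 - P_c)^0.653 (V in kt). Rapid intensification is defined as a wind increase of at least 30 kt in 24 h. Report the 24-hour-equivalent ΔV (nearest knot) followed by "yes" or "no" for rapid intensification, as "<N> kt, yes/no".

15 kt, no

V₁: ΔP = 46, V ≈ 6.6 × 46^0.653 ≈ 80.41 kt.
V₂: ΔP = 67, V ≈ 6.6 × 67^0.653 ≈ 102.79 kt.
ΔV over 36 h = 22.38 kt → 24 h equivalent = 22.38 × 24/36 ≈ 14.92 kt.
15 kt < 30 kt ⇒ not rapid intensification.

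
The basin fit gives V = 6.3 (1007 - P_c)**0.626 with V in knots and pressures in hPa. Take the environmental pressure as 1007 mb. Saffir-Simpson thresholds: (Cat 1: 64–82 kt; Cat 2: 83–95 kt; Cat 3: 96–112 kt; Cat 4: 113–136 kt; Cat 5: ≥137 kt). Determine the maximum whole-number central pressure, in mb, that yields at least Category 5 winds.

Category 5 begins at V = 137 kt.
Required ΔP = (137/6.3)^(1/0.626) = 21.746^1.597 ≈ 136.90 mb.
P_c ≤ 1007 − 136.90 = 870.10, so the highest integer P_c is 870 mb.

870 mb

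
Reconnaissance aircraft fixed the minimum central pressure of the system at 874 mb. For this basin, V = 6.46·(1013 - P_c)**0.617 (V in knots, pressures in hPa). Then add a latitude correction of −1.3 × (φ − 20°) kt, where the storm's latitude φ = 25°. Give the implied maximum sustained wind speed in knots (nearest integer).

129 kt

ΔP = 1013 − 874 = 139 mb.
139^0.617 ≈ 21.001.
V ≈ 6.46 × 21.001 ≈ 135.7 kt.
Latitude correction: −1.3 × (25 − 20) = -6.5 kt.
Corrected V ≈ 129.2 kt → 129 kt.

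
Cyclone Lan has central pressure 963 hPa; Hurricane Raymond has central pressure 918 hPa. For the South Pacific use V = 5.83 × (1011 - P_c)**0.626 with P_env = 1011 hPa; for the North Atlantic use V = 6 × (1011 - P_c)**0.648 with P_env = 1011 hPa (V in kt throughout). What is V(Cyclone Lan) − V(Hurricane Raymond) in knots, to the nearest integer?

Cyclone Lan: ΔP = 48; V ≈ 5.83 × 48^0.626 ≈ 65.78 kt.
Hurricane Raymond: ΔP = 93; V ≈ 6 × 93^0.648 ≈ 113.17 kt.
Difference ≈ 65.78 − 113.17 = -47.39 → -47 kt.

-47 kt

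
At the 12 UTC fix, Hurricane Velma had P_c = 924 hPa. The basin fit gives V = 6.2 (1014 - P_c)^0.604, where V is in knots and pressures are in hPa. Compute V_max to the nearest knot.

94 kt

ΔP = 1014 − 924 = 90 hPa.
90^0.604 ≈ 15.148.
V ≈ 6.2 × 15.148 ≈ 93.9 kt.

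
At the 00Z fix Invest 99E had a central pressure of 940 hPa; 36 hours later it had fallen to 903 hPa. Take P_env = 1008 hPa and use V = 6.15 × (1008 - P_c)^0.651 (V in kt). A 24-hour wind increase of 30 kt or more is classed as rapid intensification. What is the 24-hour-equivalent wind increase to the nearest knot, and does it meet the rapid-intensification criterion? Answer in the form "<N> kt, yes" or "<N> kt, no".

V₁: ΔP = 68, V ≈ 6.15 × 68^0.651 ≈ 95.90 kt.
V₂: ΔP = 105, V ≈ 6.15 × 105^0.651 ≈ 127.25 kt.
ΔV over 36 h = 31.35 kt → 24 h equivalent = 31.35 × 24/36 ≈ 20.90 kt.
21 kt < 30 kt ⇒ not rapid intensification.

21 kt, no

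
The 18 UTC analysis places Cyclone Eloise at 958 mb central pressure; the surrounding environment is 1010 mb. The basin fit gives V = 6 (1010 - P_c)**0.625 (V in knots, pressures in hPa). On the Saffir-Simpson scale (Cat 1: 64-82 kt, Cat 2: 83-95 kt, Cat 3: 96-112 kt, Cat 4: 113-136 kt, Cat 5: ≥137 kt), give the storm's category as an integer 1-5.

1

ΔP = 1010 − 958 = 52 mb.
V ≈ 6 × 52^0.625 = 6 × 11.82 ≈ 71 kt.
71 kt falls in the Category 1 band.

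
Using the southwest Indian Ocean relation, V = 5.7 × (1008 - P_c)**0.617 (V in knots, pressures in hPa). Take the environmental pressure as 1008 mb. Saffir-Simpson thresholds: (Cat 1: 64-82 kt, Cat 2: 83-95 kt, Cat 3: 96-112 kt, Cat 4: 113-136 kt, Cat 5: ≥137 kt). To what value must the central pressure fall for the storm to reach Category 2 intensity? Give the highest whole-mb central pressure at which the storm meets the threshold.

931 mb

Category 2 begins at V = 83 kt.
Required ΔP = (83/5.7)^(1/0.617) = 14.561^1.621 ≈ 76.78 mb.
P_c ≤ 1008 − 76.78 = 931.22, so the highest integer P_c is 931 mb.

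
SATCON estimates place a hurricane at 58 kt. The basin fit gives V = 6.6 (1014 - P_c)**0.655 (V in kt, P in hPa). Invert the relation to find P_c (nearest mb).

986 mb

ΔP = (V / 6.6)^(1/0.655) = (58/6.6)^1.527.
58/6.6 = 8.788; 8.788^1.527 ≈ 27.61 mb.
P_c = 1014 − 27.61 = 986.39 ≈ 986 mb.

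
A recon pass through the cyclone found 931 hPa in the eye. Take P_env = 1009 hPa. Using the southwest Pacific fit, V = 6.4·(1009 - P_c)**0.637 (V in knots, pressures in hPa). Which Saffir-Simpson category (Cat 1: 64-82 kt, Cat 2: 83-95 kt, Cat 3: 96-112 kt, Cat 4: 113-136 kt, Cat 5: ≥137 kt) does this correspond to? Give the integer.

3

ΔP = 1009 − 931 = 78 hPa.
V ≈ 6.4 × 78^0.637 = 6.4 × 16.04 ≈ 103 kt.
103 kt falls in the Category 3 band.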